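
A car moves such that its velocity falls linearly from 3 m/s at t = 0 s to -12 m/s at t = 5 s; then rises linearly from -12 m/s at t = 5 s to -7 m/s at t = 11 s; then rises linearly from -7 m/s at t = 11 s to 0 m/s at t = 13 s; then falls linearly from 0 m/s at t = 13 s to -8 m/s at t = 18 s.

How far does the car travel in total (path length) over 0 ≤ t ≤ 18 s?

Total distance travelled is ∫|v| dt — sum the magnitudes of each area piece.
0–5 s: v = 0 at t = 1 s; triangle areas 1.5 + 24 = 25.5 m
5–11 s: |½(-12 + -7)(6)| = 57 m
11–13 s: |½(-7 + 0)(2)| = 7 m
13–18 s: |½(0 + -8)(5)| = 20 m
Total distance = 109.5 m

109.5 m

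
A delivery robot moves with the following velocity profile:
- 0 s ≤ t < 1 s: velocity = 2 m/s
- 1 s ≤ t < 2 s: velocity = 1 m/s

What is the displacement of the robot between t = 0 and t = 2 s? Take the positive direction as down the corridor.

Displacement is the signed area under the v-t curve.
0–1 s: 2 × 1 = 2 m
1–2 s: 1 × 1 = 1 m
Net displacement = 3 m

3 m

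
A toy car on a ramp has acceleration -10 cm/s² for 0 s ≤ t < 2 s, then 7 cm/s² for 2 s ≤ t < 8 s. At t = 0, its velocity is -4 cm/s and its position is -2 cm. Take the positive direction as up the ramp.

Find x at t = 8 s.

-48 cm

On each constant-a segment, Δv = aΔt and Δx = v₀Δt + ½aΔt²; chain segment to segment.
0–2 s: v starts -4 cm/s; Δx = -4·2 + ½·-10·2² = -28 cm; v ends -24 cm/s.
2–8 s: v starts -24 cm/s; Δx = -24·6 + ½·7·6² = -18 cm; v ends 18 cm/s.
x(8) = -2 + Σ Δx = -48 cm.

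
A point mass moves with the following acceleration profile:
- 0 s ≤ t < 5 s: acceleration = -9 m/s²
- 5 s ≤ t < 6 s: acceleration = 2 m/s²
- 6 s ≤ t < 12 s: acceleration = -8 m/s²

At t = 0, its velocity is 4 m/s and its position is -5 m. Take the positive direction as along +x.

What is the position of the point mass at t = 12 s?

On each constant-a segment, Δv = aΔt and Δx = v₀Δt + ½aΔt²; chain segment to segment.
0–5 s: v starts 4 m/s; Δx = 4·5 + ½·-9·5² = -92.5 m; v ends -41 m/s.
5–6 s: v starts -41 m/s; Δx = -41·1 + ½·2·1² = -40 m; v ends -39 m/s.
6–12 s: v starts -39 m/s; Δx = -39·6 + ½·-8·6² = -378 m; v ends -87 m/s.
x(12) = -5 + Σ Δx = -515.5 m.

-515.5 m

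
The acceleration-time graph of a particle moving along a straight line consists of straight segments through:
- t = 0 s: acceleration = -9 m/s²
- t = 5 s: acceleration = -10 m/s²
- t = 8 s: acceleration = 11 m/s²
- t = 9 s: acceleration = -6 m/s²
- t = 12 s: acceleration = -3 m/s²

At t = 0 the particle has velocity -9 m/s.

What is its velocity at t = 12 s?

Δv equals the area under the a-t graph; then v = v₀ + Δv.
0–5 s: ½(-9 + -10)(5) = -47.5 m/s
5–8 s: ½(-10 + 11)(3) = 1.5 m/s
8–9 s: ½(11 + -6)(1) = 2.5 m/s
9–12 s: ½(-6 + -3)(3) = -13.5 m/s
Δv = -57 m/s, so v(12) = -9 + (-57) = -66 m/s.

-66 m/s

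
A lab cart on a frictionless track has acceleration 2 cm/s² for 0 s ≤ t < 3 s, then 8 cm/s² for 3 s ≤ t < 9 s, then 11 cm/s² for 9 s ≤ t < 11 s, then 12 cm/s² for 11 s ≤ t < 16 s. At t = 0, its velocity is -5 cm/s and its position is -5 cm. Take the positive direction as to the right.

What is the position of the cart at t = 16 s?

764 cm

On each constant-a segment, Δv = aΔt and Δx = v₀Δt + ½aΔt²; chain segment to segment.
0–3 s: v starts -5 cm/s; Δx = -5·3 + ½·2·3² = -6 cm; v ends 1 cm/s.
3–9 s: v starts 1 cm/s; Δx = 1·6 + ½·8·6² = 150 cm; v ends 49 cm/s.
9–11 s: v starts 49 cm/s; Δx = 49·2 + ½·11·2² = 120 cm; v ends 71 cm/s.
11–16 s: v starts 71 cm/s; Δx = 71·5 + ½·12·5² = 505 cm; v ends 131 cm/s.
x(16) = -5 + Σ Δx = 764 cm.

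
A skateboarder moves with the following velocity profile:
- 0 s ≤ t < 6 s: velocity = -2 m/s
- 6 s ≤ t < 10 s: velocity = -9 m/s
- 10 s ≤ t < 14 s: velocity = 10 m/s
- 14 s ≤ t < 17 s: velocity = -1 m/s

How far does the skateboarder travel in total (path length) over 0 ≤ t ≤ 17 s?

Distance (not displacement) is the total path length: add the absolute areas under v-t.
0–6 s: |-2| × 6 = 12 m
6–10 s: |-9| × 4 = 36 m
10–14 s: |10| × 4 = 40 m
14–17 s: |-1| × 3 = 3 m
Total distance = 91 m

91 m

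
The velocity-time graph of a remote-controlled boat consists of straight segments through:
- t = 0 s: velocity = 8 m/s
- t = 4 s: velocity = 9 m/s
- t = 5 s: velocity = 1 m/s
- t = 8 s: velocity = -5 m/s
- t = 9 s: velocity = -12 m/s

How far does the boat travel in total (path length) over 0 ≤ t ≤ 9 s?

54 m

Total distance travelled is ∫|v| dt — sum the magnitudes of each area piece.
0–4 s: |½(8 + 9)(4)| = 34 m
4–5 s: |½(9 + 1)(1)| = 5 m
5–8 s: v = 0 at t = 5.5 s; triangle areas 0.25 + 6.25 = 6.5 m
8–9 s: |½(-5 + -12)(1)| = 8.5 m
Total distance = 54 m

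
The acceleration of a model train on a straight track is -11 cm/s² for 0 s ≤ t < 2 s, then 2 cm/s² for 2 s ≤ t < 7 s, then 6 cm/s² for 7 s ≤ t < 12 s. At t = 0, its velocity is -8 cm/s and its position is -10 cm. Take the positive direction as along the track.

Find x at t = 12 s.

-198 cm

On each constant-a segment, Δv = aΔt and Δx = v₀Δt + ½aΔt²; chain segment to segment.
0–2 s: v starts -8 cm/s; Δx = -8·2 + ½·-11·2² = -38 cm; v ends -30 cm/s.
2–7 s: v starts -30 cm/s; Δx = -30·5 + ½·2·5² = -125 cm; v ends -20 cm/s.
7–12 s: v starts -20 cm/s; Δx = -20·5 + ½·6·5² = -25 cm; v ends 10 cm/s.
x(12) = -10 + Σ Δx = -198 cm.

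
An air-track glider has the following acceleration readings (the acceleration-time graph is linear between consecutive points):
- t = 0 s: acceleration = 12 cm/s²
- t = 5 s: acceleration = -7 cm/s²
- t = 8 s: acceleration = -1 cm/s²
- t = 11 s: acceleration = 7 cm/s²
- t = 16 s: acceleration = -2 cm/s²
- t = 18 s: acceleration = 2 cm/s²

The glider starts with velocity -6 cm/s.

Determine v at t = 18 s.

16 cm/s

Δv equals the area under the a-t graph; then v = v₀ + Δv.
0–5 s: ½(12 + -7)(5) = 12.5 cm/s
5–8 s: ½(-7 + -1)(3) = -12 cm/s
8–11 s: ½(-1 + 7)(3) = 9 cm/s
11–16 s: ½(7 + -2)(5) = 12.5 cm/s
16–18 s: ½(-2 + 2)(2) = 0 cm/s
Δv = 22 cm/s, so v(18) = -6 + (22) = 16 cm/s.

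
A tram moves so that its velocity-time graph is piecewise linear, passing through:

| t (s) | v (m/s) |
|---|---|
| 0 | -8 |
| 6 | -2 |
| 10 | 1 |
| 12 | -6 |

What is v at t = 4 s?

-4 m/s

On 0–6 s the graph is linear from -8 to -2 m/s: v(4) = -8 + (-2 − -8)·(4 − 0)/(6 − 0) = -4 m/s.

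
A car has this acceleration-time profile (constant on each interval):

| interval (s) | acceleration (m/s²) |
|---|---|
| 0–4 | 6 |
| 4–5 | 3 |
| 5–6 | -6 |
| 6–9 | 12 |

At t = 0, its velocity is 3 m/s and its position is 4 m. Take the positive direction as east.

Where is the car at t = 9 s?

On each constant-a segment, Δv = aΔt and Δx = v₀Δt + ½aΔt²; chain segment to segment.
0–4 s: v starts 3 m/s; Δx = 3·4 + ½·6·4² = 60 m; v ends 27 m/s.
4–5 s: v starts 27 m/s; Δx = 27·1 + ½·3·1² = 28.5 m; v ends 30 m/s.
5–6 s: v starts 30 m/s; Δx = 30·1 + ½·-6·1² = 27 m; v ends 24 m/s.
6–9 s: v starts 24 m/s; Δx = 24·3 + ½·12·3² = 126 m; v ends 60 m/s.
x(9) = 4 + Σ Δx = 245.5 m.

245.5 m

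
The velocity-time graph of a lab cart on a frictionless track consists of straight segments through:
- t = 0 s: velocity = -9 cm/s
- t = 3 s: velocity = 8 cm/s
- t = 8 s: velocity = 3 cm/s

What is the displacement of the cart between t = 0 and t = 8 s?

Net displacement equals the area under the velocity-time graph (areas below the axis count negative).
0–3 s: ½(-9 + 8)(3) = -1.5 cm
3–8 s: ½(8 + 3)(5) = 27.5 cm
Net displacement = 26 cm

26 cm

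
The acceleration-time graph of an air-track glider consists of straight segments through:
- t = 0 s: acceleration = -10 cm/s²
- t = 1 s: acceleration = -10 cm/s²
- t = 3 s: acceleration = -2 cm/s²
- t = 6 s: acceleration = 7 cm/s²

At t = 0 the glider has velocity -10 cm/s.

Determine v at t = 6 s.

Δv equals the area under the a-t graph; then v = v₀ + Δv.
0–1 s: -10 × 1 = -10 cm/s
1–3 s: ½(-10 + -2)(2) = -12 cm/s
3–6 s: ½(-2 + 7)(3) = 7.5 cm/s
Δv = -14.5 cm/s, so v(6) = -10 + (-14.5) = -24.5 cm/s.

-24.5 cm/s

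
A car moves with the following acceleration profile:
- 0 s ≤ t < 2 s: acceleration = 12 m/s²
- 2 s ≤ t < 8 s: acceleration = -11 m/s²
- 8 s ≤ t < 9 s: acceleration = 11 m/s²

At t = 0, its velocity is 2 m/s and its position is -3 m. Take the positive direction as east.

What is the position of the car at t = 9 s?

On each constant-a segment, Δv = aΔt and Δx = v₀Δt + ½aΔt²; chain segment to segment.
0–2 s: v starts 2 m/s; Δx = 2·2 + ½·12·2² = 28 m; v ends 26 m/s.
2–8 s: v starts 26 m/s; Δx = 26·6 + ½·-11·6² = -42 m; v ends -40 m/s.
8–9 s: v starts -40 m/s; Δx = -40·1 + ½·11·1² = -34.5 m; v ends -29 m/s.
x(9) = -3 + Σ Δx = -51.5 m.

-51.5 m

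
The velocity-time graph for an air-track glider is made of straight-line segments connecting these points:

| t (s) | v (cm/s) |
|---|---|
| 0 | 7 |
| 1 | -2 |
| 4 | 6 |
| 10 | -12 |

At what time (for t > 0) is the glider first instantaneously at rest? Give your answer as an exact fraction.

v changes sign on 0–1 s (from 7 to -2); the graph is linear there, so v = 0 at t = 0 + (-7)·(1 − 0)/(-2 − 7) = 7/9 s.

t = 7/9 s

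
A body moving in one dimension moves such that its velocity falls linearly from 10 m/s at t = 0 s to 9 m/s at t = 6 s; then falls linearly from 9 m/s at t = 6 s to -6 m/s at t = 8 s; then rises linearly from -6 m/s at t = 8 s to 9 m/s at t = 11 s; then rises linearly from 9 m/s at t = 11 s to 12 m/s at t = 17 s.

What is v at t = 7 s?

On 6–8 s the graph is linear from 9 to -6 m/s: v(7) = 9 + (-6 − 9)·(7 − 6)/(8 − 6) = 1.5 m/s.

1.5 m/s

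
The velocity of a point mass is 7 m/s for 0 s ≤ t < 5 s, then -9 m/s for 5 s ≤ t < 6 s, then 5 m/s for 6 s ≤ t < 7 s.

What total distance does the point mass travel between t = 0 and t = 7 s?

49 m

Distance (not displacement) is the total path length: add the absolute areas under v-t.
0–5 s: |7| × 5 = 35 m
5–6 s: |-9| × 1 = 9 m
6–7 s: |5| × 1 = 5 m
Total distance = 49 m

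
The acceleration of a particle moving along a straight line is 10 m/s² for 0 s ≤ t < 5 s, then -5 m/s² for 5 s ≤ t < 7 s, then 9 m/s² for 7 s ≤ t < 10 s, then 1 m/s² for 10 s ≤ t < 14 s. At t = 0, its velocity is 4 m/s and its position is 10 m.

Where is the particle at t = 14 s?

717.5 m

On each constant-a segment, Δv = aΔt and Δx = v₀Δt + ½aΔt²; chain segment to segment.
0–5 s: v starts 4 m/s; Δx = 4·5 + ½·10·5² = 145 m; v ends 54 m/s.
5–7 s: v starts 54 m/s; Δx = 54·2 + ½·-5·2² = 98 m; v ends 44 m/s.
7–10 s: v starts 44 m/s; Δx = 44·3 + ½·9·3² = 172.5 m; v ends 71 m/s.
10–14 s: v starts 71 m/s; Δx = 71·4 + ½·1·4² = 292 m; v ends 75 m/s.
x(14) = 10 + Σ Δx = 717.5 m.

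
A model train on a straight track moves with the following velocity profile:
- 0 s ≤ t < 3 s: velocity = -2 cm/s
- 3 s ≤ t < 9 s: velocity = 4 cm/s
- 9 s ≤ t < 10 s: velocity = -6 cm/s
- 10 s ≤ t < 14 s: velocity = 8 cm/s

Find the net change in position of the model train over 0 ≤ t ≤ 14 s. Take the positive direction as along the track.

Net displacement equals the area under the velocity-time graph (areas below the axis count negative).
0–3 s: -2 × 3 = -6 cm
3–9 s: 4 × 6 = 24 cm
9–10 s: -6 × 1 = -6 cm
10–14 s: 8 × 4 = 32 cm
Net displacement = 44 cm

44 cm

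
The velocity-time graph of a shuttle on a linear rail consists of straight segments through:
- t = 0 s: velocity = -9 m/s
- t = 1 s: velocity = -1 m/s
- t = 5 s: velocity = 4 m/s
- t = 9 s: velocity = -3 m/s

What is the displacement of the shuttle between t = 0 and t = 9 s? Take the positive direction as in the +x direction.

Displacement is the signed area under the v-t curve.
0–1 s: ½(-9 + -1)(1) = -5 m
1–5 s: ½(-1 + 4)(4) = 6 m
5–9 s: ½(4 + -3)(4) = 2 m
Net displacement = 3 m

3 m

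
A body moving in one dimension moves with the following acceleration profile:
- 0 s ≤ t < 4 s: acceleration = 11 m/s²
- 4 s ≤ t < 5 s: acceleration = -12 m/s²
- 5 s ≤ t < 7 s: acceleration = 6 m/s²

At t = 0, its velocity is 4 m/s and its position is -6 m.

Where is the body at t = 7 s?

224 m

On each constant-a segment, Δv = aΔt and Δx = v₀Δt + ½aΔt²; chain segment to segment.
0–4 s: v starts 4 m/s; Δx = 4·4 + ½·11·4² = 104 m; v ends 48 m/s.
4–5 s: v starts 48 m/s; Δx = 48·1 + ½·-12·1² = 42 m; v ends 36 m/s.
5–7 s: v starts 36 m/s; Δx = 36·2 + ½·6·2² = 84 m; v ends 48 m/s.
x(7) = -6 + Σ Δx = 224 m.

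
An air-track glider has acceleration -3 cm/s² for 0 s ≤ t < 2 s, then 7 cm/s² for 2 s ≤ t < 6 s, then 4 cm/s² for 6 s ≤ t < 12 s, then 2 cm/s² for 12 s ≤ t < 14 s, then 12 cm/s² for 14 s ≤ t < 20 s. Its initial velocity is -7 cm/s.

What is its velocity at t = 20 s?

115 cm/s

Δv equals the area under the a-t graph; then v = v₀ + Δv.
0–2 s: -3 × 2 = -6 cm/s
2–6 s: 7 × 4 = 28 cm/s
6–12 s: 4 × 6 = 24 cm/s
12–14 s: 2 × 2 = 4 cm/s
14–20 s: 12 × 6 = 72 cm/s
Δv = 122 cm/s, so v(20) = -7 + (122) = 115 cm/s.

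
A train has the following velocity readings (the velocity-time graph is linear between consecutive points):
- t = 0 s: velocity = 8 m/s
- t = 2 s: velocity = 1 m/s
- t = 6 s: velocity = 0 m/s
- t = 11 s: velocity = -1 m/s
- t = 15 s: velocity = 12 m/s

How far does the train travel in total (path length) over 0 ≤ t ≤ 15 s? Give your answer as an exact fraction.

931/26 m

Distance (not displacement) is the total path length: add the absolute areas under v-t.
0–2 s: |½(8 + 1)(2)| = 9 m
2–6 s: |½(1 + 0)(4)| = 2 m
6–11 s: |½(0 + -1)(5)| = 2.5 m
11–15 s: v = 0 at t = 147/13 s; triangle areas 2/13 + 288/13 = 290/13 m
Total distance = 931/26 m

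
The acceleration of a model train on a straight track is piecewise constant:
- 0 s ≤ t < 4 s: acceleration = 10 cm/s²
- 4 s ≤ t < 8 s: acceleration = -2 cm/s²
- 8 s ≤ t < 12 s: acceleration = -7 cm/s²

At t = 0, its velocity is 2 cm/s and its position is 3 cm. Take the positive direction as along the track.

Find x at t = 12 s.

323 cm

On each constant-a segment, Δv = aΔt and Δx = v₀Δt + ½aΔt²; chain segment to segment.
0–4 s: v starts 2 cm/s; Δx = 2·4 + ½·10·4² = 88 cm; v ends 42 cm/s.
4–8 s: v starts 42 cm/s; Δx = 42·4 + ½·-2·4² = 152 cm; v ends 34 cm/s.
8–12 s: v starts 34 cm/s; Δx = 34·4 + ½·-7·4² = 80 cm; v ends 6 cm/s.
x(12) = 3 + Σ Δx = 323 cm.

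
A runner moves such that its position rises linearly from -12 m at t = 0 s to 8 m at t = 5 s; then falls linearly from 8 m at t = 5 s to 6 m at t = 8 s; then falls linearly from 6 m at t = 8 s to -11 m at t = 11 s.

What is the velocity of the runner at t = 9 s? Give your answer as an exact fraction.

-17/3 m/s

Velocity is the slope of the x-t graph on 8–11 s: (-11 − 6)/(11 − 8) = -17/3 m/s.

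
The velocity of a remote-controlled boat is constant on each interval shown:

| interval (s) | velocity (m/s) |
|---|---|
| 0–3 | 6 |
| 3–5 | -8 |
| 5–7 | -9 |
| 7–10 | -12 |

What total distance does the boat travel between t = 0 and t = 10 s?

88 m

Total distance travelled is ∫|v| dt — sum the magnitudes of each area piece.
0–3 s: |6| × 3 = 18 m
3–5 s: |-8| × 2 = 16 m
5–7 s: |-9| × 2 = 18 m
7–10 s: |-12| × 3 = 36 m
Total distance = 88 m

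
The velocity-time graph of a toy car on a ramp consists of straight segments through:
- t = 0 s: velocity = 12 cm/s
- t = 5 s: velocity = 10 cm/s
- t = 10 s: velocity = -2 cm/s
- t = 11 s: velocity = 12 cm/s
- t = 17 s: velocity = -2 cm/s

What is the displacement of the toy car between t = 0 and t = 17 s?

110 cm

Displacement is the signed area under the v-t curve.
0–5 s: ½(12 + 10)(5) = 55 cm
5–10 s: ½(10 + -2)(5) = 20 cm
10–11 s: ½(-2 + 12)(1) = 5 cm
11–17 s: ½(12 + -2)(6) = 30 cm
Net displacement = 110 cm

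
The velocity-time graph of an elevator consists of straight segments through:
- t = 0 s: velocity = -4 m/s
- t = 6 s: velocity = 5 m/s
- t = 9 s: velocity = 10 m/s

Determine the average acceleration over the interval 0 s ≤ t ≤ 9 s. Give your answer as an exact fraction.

Average acceleration = Δv/Δt = (10 − -4)/(9 − 0) = 14/9 m/s².

14/9 m/s²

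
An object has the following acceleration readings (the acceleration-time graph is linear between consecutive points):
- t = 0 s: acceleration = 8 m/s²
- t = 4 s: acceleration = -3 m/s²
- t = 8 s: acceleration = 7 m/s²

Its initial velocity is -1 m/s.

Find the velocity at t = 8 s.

17 m/s

Δv equals the area under the a-t graph; then v = v₀ + Δv.
0–4 s: ½(8 + -3)(4) = 10 m/s
4–8 s: ½(-3 + 7)(4) = 8 m/s
Δv = 18 m/s, so v(8) = -1 + (18) = 17 m/s.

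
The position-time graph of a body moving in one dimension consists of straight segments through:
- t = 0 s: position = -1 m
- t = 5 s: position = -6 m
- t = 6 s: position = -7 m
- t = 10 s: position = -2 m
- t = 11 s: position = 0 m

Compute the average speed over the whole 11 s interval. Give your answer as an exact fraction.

Average speed = (total path length)/(elapsed time); on a piecewise-linear x-t graph the path length is Σ|Δx|.
0–5 s: |Δx| = |-6 − -1| = 5 m
5–6 s: |Δx| = |-7 − -6| = 1 m
6–10 s: |Δx| = |-2 − -7| = 5 m
10–11 s: |Δx| = |0 − -2| = 2 m
Total path = 13 m; average speed = 13/11 = 13/11 m/s.

13/11 m/s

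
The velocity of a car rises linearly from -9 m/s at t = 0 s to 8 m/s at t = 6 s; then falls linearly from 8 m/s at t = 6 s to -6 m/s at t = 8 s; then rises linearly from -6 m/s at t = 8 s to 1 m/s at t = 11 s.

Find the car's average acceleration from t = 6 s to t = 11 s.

Average acceleration = Δv/Δt = (1 − 8)/(11 − 6) = -1.4 m/s².

-1.4 m/s²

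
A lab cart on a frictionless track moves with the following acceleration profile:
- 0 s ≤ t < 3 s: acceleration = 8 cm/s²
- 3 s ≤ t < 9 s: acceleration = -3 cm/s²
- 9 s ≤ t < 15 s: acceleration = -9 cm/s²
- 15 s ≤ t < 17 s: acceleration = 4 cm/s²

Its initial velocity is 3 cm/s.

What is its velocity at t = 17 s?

Δv equals the area under the a-t graph; then v = v₀ + Δv.
0–3 s: 8 × 3 = 24 cm/s
3–9 s: -3 × 6 = -18 cm/s
9–15 s: -9 × 6 = -54 cm/s
15–17 s: 4 × 2 = 8 cm/s
Δv = -40 cm/s, so v(17) = 3 + (-40) = -37 cm/s.

-37 cm/s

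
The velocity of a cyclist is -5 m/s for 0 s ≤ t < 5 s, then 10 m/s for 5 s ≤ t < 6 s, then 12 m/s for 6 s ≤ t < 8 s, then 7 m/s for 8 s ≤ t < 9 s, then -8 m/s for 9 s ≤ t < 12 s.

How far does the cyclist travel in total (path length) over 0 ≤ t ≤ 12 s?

90 m

Total distance travelled is ∫|v| dt — sum the magnitudes of each area piece.
0–5 s: |-5| × 5 = 25 m
5–6 s: |10| × 1 = 10 m
6–8 s: |12| × 2 = 24 m
8–9 s: |7| × 1 = 7 m
9–12 s: |-8| × 3 = 24 m
Total distance = 90 m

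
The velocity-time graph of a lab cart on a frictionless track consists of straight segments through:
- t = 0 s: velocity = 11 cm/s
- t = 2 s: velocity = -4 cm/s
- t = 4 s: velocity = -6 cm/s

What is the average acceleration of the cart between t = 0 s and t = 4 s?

Average acceleration = Δv/Δt = (-6 − 11)/(4 − 0) = -4.25 cm/s².

-4.25 cm/s²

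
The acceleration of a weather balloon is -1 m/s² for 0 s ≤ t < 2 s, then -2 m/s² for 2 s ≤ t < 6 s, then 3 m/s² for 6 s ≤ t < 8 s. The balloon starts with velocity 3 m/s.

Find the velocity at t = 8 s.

Δv equals the area under the a-t graph; then v = v₀ + Δv.
0–2 s: -1 × 2 = -2 m/s
2–6 s: -2 × 4 = -8 m/s
6–8 s: 3 × 2 = 6 m/s
Δv = -4 m/s, so v(8) = 3 + (-4) = -1 m/s.

-1 m/s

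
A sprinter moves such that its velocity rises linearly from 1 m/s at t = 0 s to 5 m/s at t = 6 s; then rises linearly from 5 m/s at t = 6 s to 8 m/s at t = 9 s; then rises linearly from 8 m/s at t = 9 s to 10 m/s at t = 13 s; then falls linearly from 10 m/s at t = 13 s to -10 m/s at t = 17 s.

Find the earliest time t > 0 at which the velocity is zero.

t = 15 s

v changes sign on 13–17 s (from 10 to -10); the graph is linear there, so v = 0 at t = 13 + (-10)·(17 − 13)/(-10 − 10) = 15 s.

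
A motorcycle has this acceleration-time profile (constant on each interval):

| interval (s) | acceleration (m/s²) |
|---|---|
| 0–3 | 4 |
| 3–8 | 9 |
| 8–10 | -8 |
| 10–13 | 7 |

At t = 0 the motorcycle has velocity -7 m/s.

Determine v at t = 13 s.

Δv equals the area under the a-t graph; then v = v₀ + Δv.
0–3 s: 4 × 3 = 12 m/s
3–8 s: 9 × 5 = 45 m/s
8–10 s: -8 × 2 = -16 m/s
10–13 s: 7 × 3 = 21 m/s
Δv = 62 m/s, so v(13) = -7 + (62) = 55 m/s.

55 m/s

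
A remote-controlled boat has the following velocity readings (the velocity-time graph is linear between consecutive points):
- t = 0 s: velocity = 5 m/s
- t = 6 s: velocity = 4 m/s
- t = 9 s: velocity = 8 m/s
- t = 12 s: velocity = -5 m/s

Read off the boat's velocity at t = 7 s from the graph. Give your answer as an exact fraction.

16/3 m/s

On 6–9 s the graph is linear from 4 to 8 m/s: v(7) = 4 + (8 − 4)·(7 − 6)/(9 − 6) = 16/3 m/s.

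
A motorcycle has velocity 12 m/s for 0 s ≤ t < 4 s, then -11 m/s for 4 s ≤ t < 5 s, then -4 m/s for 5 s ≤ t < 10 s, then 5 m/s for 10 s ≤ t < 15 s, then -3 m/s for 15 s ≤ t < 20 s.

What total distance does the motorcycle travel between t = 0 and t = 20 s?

119 m

Distance (not displacement) is the total path length: add the absolute areas under v-t.
0–4 s: |12| × 4 = 48 m
4–5 s: |-11| × 1 = 11 m
5–10 s: |-4| × 5 = 20 m
10–15 s: |5| × 5 = 25 m
15–20 s: |-3| × 5 = 15 m
Total distance = 119 m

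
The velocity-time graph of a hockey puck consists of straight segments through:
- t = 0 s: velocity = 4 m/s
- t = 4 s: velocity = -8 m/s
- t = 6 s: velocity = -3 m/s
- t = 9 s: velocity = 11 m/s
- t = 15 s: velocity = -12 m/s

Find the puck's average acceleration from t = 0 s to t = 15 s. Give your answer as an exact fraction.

-16/15 m/s²

Average acceleration = Δv/Δt = (-12 − 4)/(15 − 0) = -16/15 m/s².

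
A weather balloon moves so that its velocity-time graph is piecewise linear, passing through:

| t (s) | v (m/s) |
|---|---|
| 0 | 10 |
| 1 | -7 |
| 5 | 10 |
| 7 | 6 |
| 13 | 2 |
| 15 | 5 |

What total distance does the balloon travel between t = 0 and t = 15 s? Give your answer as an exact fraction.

Total distance travelled is ∫|v| dt — sum the magnitudes of each area piece.
0–1 s: v = 0 at t = 10/17 s; triangle areas 50/17 + 49/34 = 149/34 m
1–5 s: v = 0 at t = 45/17 s; triangle areas 98/17 + 200/17 = 298/17 m
5–7 s: |½(10 + 6)(2)| = 16 m
7–13 s: |½(6 + 2)(6)| = 24 m
13–15 s: |½(2 + 5)(2)| = 7 m
Total distance = 2343/34 m

2343/34 m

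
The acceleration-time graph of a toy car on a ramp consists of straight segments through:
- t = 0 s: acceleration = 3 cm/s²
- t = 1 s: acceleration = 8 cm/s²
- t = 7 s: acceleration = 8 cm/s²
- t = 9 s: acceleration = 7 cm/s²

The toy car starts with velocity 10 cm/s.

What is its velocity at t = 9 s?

78.5 cm/s

Δv equals the area under the a-t graph; then v = v₀ + Δv.
0–1 s: ½(3 + 8)(1) = 5.5 cm/s
1–7 s: 8 × 6 = 48 cm/s
7–9 s: ½(8 + 7)(2) = 15 cm/s
Δv = 68.5 cm/s, so v(9) = 10 + (68.5) = 78.5 cm/s.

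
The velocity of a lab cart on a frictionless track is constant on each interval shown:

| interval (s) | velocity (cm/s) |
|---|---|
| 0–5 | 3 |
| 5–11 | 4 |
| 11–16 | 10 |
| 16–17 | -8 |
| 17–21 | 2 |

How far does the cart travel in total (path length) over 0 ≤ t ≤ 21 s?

Total distance travelled is ∫|v| dt — sum the magnitudes of each area piece.
0–5 s: |3| × 5 = 15 cm
5–11 s: |4| × 6 = 24 cm
11–16 s: |10| × 5 = 50 cm
16–17 s: |-8| × 1 = 8 cm
17–21 s: |2| × 4 = 8 cm
Total distance = 105 cm

105 cm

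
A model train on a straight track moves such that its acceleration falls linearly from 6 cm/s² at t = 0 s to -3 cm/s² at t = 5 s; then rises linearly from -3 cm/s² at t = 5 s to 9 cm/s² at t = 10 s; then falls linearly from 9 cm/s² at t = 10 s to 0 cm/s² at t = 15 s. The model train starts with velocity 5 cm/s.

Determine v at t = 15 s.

50 cm/s

Δv equals the area under the a-t graph; then v = v₀ + Δv.
0–5 s: ½(6 + -3)(5) = 7.5 cm/s
5–10 s: ½(-3 + 9)(5) = 15 cm/s
10–15 s: ½(9 + 0)(5) = 22.5 cm/s
Δv = 45 cm/s, so v(15) = 5 + (45) = 50 cm/s.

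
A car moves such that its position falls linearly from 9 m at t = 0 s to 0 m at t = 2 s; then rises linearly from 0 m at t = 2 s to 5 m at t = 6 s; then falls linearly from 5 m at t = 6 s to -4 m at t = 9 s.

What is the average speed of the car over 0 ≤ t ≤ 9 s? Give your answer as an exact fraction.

Average speed = (total path length)/(elapsed time); on a piecewise-linear x-t graph the path length is Σ|Δx|.
0–2 s: |Δx| = |0 − 9| = 9 m
2–6 s: |Δx| = |5 − 0| = 5 m
6–9 s: |Δx| = |-4 − 5| = 9 m
Total path = 23 m; average speed = 23/9 = 23/9 m/s.

23/9 m/s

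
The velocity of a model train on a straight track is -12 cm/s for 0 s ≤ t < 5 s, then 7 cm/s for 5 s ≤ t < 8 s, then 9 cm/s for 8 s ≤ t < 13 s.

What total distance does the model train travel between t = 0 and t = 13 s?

126 cm

Distance (not displacement) is the total path length: add the absolute areas under v-t.
0–5 s: |-12| × 5 = 60 cm
5–8 s: |7| × 3 = 21 cm
8–13 s: |9| × 5 = 45 cm
Total distance = 126 cm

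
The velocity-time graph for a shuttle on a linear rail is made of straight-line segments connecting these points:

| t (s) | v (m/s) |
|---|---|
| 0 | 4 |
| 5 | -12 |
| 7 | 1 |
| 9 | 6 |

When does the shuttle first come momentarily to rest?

t = 1.25 s

v changes sign on 0–5 s (from 4 to -12); the graph is linear there, so v = 0 at t = 0 + (-4)·(5 − 0)/(-12 − 4) = 1.25 s.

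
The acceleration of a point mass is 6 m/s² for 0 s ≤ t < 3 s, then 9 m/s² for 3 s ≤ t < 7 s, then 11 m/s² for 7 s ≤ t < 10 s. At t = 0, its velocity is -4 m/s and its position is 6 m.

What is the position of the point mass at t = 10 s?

On each constant-a segment, Δv = aΔt and Δx = v₀Δt + ½aΔt²; chain segment to segment.
0–3 s: v starts -4 m/s; Δx = -4·3 + ½·6·3² = 15 m; v ends 14 m/s.
3–7 s: v starts 14 m/s; Δx = 14·4 + ½·9·4² = 128 m; v ends 50 m/s.
7–10 s: v starts 50 m/s; Δx = 50·3 + ½·11·3² = 199.5 m; v ends 83 m/s.
x(10) = 6 + Σ Δx = 348.5 m.

348.5 m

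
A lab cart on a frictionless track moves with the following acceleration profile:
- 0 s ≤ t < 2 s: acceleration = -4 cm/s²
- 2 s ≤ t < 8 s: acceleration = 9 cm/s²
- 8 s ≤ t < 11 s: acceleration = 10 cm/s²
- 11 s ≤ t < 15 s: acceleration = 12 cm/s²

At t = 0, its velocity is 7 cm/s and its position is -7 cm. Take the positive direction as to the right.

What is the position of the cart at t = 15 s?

On each constant-a segment, Δv = aΔt and Δx = v₀Δt + ½aΔt²; chain segment to segment.
0–2 s: v starts 7 cm/s; Δx = 7·2 + ½·-4·2² = 6 cm; v ends -1 cm/s.
2–8 s: v starts -1 cm/s; Δx = -1·6 + ½·9·6² = 156 cm; v ends 53 cm/s.
8–11 s: v starts 53 cm/s; Δx = 53·3 + ½·10·3² = 204 cm; v ends 83 cm/s.
11–15 s: v starts 83 cm/s; Δx = 83·4 + ½·12·4² = 428 cm; v ends 131 cm/s.
x(15) = -7 + Σ Δx = 787 cm.

787 cm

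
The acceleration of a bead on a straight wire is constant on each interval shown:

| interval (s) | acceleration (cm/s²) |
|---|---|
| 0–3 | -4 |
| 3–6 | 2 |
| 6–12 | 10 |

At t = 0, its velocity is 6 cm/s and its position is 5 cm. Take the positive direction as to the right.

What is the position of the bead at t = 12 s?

176 cm

On each constant-a segment, Δv = aΔt and Δx = v₀Δt + ½aΔt²; chain segment to segment.
0–3 s: v starts 6 cm/s; Δx = 6·3 + ½·-4·3² = 0 cm; v ends -6 cm/s.
3–6 s: v starts -6 cm/s; Δx = -6·3 + ½·2·3² = -9 cm; v ends 0 cm/s.
6–12 s: v starts 0 cm/s; Δx = 0·6 + ½·10·6² = 180 cm; v ends 60 cm/s.
x(12) = 5 + Σ Δx = 176 cm.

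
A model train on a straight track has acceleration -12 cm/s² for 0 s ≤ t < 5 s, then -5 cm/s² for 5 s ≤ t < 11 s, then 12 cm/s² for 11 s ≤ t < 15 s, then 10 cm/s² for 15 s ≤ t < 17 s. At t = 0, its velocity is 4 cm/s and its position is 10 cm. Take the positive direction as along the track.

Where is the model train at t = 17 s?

On each constant-a segment, Δv = aΔt and Δx = v₀Δt + ½aΔt²; chain segment to segment.
0–5 s: v starts 4 cm/s; Δx = 4·5 + ½·-12·5² = -130 cm; v ends -56 cm/s.
5–11 s: v starts -56 cm/s; Δx = -56·6 + ½·-5·6² = -426 cm; v ends -86 cm/s.
11–15 s: v starts -86 cm/s; Δx = -86·4 + ½·12·4² = -248 cm; v ends -38 cm/s.
15–17 s: v starts -38 cm/s; Δx = -38·2 + ½·10·2² = -56 cm; v ends -18 cm/s.
x(17) = 10 + Σ Δx = -850 cm.

-850 cm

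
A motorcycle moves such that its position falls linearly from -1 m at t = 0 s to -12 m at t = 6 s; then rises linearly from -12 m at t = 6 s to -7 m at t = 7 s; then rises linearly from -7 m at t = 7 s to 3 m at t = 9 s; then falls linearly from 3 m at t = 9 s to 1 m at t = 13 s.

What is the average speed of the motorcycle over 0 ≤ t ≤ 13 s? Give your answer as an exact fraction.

28/13 m/s

Average speed = (total path length)/(elapsed time); on a piecewise-linear x-t graph the path length is Σ|Δx|.
0–6 s: |Δx| = |-12 − -1| = 11 m
6–7 s: |Δx| = |-7 − -12| = 5 m
7–9 s: |Δx| = |3 − -7| = 10 m
9–13 s: |Δx| = |1 − 3| = 2 m
Total path = 28 m; average speed = 28/13 = 28/13 m/s.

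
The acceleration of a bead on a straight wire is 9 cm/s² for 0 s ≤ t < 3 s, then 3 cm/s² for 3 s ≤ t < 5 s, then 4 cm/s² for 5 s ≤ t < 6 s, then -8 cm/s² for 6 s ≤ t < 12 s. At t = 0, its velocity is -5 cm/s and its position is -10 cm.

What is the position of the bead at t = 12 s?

On each constant-a segment, Δv = aΔt and Δx = v₀Δt + ½aΔt²; chain segment to segment.
0–3 s: v starts -5 cm/s; Δx = -5·3 + ½·9·3² = 25.5 cm; v ends 22 cm/s.
3–5 s: v starts 22 cm/s; Δx = 22·2 + ½·3·2² = 50 cm; v ends 28 cm/s.
5–6 s: v starts 28 cm/s; Δx = 28·1 + ½·4·1² = 30 cm; v ends 32 cm/s.
6–12 s: v starts 32 cm/s; Δx = 32·6 + ½·-8·6² = 48 cm; v ends -16 cm/s.
x(12) = -10 + Σ Δx = 143.5 cm.

143.5 cm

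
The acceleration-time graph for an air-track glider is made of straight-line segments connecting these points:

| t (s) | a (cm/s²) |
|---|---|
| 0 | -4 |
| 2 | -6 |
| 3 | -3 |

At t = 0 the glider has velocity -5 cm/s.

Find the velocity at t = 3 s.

-19.5 cm/s

Δv equals the area under the a-t graph; then v = v₀ + Δv.
0–2 s: ½(-4 + -6)(2) = -10 cm/s
2–3 s: ½(-6 + -3)(1) = -4.5 cm/s
Δv = -14.5 cm/s, so v(3) = -5 + (-14.5) = -19.5 cm/s.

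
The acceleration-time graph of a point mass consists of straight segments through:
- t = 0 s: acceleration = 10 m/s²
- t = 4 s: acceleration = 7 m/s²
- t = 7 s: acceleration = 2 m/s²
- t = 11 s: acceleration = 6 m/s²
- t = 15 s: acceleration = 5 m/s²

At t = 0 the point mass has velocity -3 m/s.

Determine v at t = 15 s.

Δv equals the area under the a-t graph; then v = v₀ + Δv.
0–4 s: ½(10 + 7)(4) = 34 m/s
4–7 s: ½(7 + 2)(3) = 13.5 m/s
7–11 s: ½(2 + 6)(4) = 16 m/s
11–15 s: ½(6 + 5)(4) = 22 m/s
Δv = 85.5 m/s, so v(15) = -3 + (85.5) = 82.5 m/s.

82.5 m/s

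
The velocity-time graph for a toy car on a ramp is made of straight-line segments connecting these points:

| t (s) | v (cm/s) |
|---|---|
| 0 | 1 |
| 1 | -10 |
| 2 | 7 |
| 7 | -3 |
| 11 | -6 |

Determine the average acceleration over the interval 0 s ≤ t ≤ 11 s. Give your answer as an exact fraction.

Average acceleration = Δv/Δt = (-6 − 1)/(11 − 0) = -7/11 cm/s².

-7/11 cm/s²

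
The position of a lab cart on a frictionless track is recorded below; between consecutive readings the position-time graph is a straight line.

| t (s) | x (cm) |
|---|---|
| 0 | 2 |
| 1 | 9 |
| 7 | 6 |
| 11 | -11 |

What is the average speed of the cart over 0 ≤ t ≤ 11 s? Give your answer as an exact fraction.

27/11 cm/s

Average speed = (total path length)/(elapsed time); on a piecewise-linear x-t graph the path length is Σ|Δx|.
0–1 s: |Δx| = |9 − 2| = 7 cm
1–7 s: |Δx| = |6 − 9| = 3 cm
7–11 s: |Δx| = |-11 − 6| = 17 cm
Total path = 27 cm; average speed = 27/11 = 27/11 cm/s.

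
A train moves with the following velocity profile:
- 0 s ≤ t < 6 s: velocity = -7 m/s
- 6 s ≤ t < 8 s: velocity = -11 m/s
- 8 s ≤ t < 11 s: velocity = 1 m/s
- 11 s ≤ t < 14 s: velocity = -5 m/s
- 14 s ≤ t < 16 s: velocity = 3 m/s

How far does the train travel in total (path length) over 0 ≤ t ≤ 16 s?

Distance (not displacement) is the total path length: add the absolute areas under v-t.
0–6 s: |-7| × 6 = 42 m
6–8 s: |-11| × 2 = 22 m
8–11 s: |1| × 3 = 3 m
11–14 s: |-5| × 3 = 15 m
14–16 s: |3| × 2 = 6 m
Total distance = 88 m

88 m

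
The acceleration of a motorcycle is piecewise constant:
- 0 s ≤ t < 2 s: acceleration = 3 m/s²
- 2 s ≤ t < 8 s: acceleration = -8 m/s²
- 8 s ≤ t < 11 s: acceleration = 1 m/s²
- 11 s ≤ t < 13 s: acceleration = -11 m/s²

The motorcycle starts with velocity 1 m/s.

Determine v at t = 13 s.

-60 m/s

Δv equals the area under the a-t graph; then v = v₀ + Δv.
0–2 s: 3 × 2 = 6 m/s
2–8 s: -8 × 6 = -48 m/s
8–11 s: 1 × 3 = 3 m/s
11–13 s: -11 × 2 = -22 m/s
Δv = -61 m/s, so v(13) = 1 + (-61) = -60 m/s.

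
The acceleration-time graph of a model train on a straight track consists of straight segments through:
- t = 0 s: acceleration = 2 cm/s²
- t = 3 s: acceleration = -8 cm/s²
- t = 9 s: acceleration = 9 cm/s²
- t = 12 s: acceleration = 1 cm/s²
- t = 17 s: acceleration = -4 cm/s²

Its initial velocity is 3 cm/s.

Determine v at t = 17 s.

4.5 cm/s

Δv equals the area under the a-t graph; then v = v₀ + Δv.
0–3 s: ½(2 + -8)(3) = -9 cm/s
3–9 s: ½(-8 + 9)(6) = 3 cm/s
9–12 s: ½(9 + 1)(3) = 15 cm/s
12–17 s: ½(1 + -4)(5) = -7.5 cm/s
Δv = 1.5 cm/s, so v(17) = 3 + (1.5) = 4.5 cm/s.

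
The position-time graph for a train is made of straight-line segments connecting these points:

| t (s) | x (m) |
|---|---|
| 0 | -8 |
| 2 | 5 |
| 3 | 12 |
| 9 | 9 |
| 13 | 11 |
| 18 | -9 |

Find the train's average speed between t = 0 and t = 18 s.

Average speed = (total path length)/(elapsed time); on a piecewise-linear x-t graph the path length is Σ|Δx|.
0–2 s: |Δx| = |5 − -8| = 13 m
2–3 s: |Δx| = |12 − 5| = 7 m
3–9 s: |Δx| = |9 − 12| = 3 m
9–13 s: |Δx| = |11 − 9| = 2 m
13–18 s: |Δx| = |-9 − 11| = 20 m
Total path = 45 m; average speed = 45/18 = 2.5 m/s.

2.5 m/s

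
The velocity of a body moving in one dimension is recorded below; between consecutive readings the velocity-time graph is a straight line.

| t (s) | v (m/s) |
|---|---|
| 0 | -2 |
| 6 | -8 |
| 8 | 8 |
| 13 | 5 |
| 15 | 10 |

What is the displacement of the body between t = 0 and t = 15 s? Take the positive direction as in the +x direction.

17.5 m

Net displacement equals the area under the velocity-time graph (areas below the axis count negative).
0–6 s: ½(-2 + -8)(6) = -30 m
6–8 s: ½(-8 + 8)(2) = 0 m
8–13 s: ½(8 + 5)(5) = 32.5 m
13–15 s: ½(5 + 10)(2) = 15 m
Net displacement = 17.5 m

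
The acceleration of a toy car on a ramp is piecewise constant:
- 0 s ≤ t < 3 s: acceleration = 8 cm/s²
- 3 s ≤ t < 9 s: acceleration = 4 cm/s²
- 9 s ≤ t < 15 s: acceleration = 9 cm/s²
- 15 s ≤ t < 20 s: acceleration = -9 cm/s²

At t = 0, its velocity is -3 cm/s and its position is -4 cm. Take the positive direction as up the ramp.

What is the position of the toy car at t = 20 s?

On each constant-a segment, Δv = aΔt and Δx = v₀Δt + ½aΔt²; chain segment to segment.
0–3 s: v starts -3 cm/s; Δx = -3·3 + ½·8·3² = 27 cm; v ends 21 cm/s.
3–9 s: v starts 21 cm/s; Δx = 21·6 + ½·4·6² = 198 cm; v ends 45 cm/s.
9–15 s: v starts 45 cm/s; Δx = 45·6 + ½·9·6² = 432 cm; v ends 99 cm/s.
15–20 s: v starts 99 cm/s; Δx = 99·5 + ½·-9·5² = 382.5 cm; v ends 54 cm/s.
x(20) = -4 + Σ Δx = 1035.5 cm.

1035.5 cm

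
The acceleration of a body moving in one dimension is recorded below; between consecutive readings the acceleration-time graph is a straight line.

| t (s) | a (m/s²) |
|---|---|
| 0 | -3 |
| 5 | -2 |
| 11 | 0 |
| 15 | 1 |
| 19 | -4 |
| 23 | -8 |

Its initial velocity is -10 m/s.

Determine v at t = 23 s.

Δv equals the area under the a-t graph; then v = v₀ + Δv.
0–5 s: ½(-3 + -2)(5) = -12.5 m/s
5–11 s: ½(-2 + 0)(6) = -6 m/s
11–15 s: ½(0 + 1)(4) = 2 m/s
15–19 s: ½(1 + -4)(4) = -6 m/s
19–23 s: ½(-4 + -8)(4) = -24 m/s
Δv = -46.5 m/s, so v(23) = -10 + (-46.5) = -56.5 m/s.

-56.5 m/s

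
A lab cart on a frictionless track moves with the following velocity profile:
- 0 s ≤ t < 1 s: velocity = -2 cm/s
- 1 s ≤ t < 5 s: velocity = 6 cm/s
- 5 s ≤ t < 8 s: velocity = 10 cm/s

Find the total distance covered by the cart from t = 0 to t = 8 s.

56 cm

Total distance travelled is ∫|v| dt — sum the magnitudes of each area piece.
0–1 s: |-2| × 1 = 2 cm
1–5 s: |6| × 4 = 24 cm
5–8 s: |10| × 3 = 30 cm
Total distance = 56 cm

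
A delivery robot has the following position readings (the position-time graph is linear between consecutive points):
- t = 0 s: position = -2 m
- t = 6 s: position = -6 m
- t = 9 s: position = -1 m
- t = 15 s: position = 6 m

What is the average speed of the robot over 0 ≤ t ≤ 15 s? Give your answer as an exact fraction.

Average speed = (total path length)/(elapsed time); on a piecewise-linear x-t graph the path length is Σ|Δx|.
0–6 s: |Δx| = |-6 − -2| = 4 m
6–9 s: |Δx| = |-1 − -6| = 5 m
9–15 s: |Δx| = |6 − -1| = 7 m
Total path = 16 m; average speed = 16/15 = 16/15 m/s.

16/15 m/s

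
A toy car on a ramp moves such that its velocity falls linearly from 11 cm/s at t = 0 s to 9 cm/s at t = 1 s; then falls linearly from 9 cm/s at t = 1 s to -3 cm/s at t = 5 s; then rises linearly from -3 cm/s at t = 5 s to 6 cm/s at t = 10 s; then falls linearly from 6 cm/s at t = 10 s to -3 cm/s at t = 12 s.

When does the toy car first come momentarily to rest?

v changes sign on 1–5 s (from 9 to -3); the graph is linear there, so v = 0 at t = 1 + (-9)·(5 − 1)/(-3 − 9) = 4 s.

t = 4 s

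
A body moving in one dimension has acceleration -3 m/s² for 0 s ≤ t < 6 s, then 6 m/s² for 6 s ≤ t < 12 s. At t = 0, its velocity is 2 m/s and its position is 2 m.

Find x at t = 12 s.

On each constant-a segment, Δv = aΔt and Δx = v₀Δt + ½aΔt²; chain segment to segment.
0–6 s: v starts 2 m/s; Δx = 2·6 + ½·-3·6² = -42 m; v ends -16 m/s.
6–12 s: v starts -16 m/s; Δx = -16·6 + ½·6·6² = 12 m; v ends 20 m/s.
x(12) = 2 + Σ Δx = -28 m.

-28 m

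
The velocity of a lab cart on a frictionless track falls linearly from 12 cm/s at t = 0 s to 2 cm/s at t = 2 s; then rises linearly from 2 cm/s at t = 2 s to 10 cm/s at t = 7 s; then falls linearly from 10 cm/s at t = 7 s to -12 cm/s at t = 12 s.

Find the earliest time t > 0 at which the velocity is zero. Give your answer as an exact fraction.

v changes sign on 7–12 s (from 10 to -12); the graph is linear there, so v = 0 at t = 7 + (-10)·(12 − 7)/(-12 − 10) = 102/11 s.

t = 102/11 s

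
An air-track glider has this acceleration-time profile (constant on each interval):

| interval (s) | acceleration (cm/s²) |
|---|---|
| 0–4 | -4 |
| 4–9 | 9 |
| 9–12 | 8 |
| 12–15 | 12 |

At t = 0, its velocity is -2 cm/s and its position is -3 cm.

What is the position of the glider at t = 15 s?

303.5 cm

On each constant-a segment, Δv = aΔt and Δx = v₀Δt + ½aΔt²; chain segment to segment.
0–4 s: v starts -2 cm/s; Δx = -2·4 + ½·-4·4² = -40 cm; v ends -18 cm/s.
4–9 s: v starts -18 cm/s; Δx = -18·5 + ½·9·5² = 22.5 cm; v ends 27 cm/s.
9–12 s: v starts 27 cm/s; Δx = 27·3 + ½·8·3² = 117 cm; v ends 51 cm/s.
12–15 s: v starts 51 cm/s; Δx = 51·3 + ½·12·3² = 207 cm; v ends 87 cm/s.
x(15) = -3 + Σ Δx = 303.5 cm.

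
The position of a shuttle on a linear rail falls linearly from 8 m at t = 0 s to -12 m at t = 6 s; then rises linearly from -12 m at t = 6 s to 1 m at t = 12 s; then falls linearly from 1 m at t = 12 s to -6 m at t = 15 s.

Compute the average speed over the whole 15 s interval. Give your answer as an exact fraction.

Average speed = (total path length)/(elapsed time); on a piecewise-linear x-t graph the path length is Σ|Δx|.
0–6 s: |Δx| = |-12 − 8| = 20 m
6–12 s: |Δx| = |1 − -12| = 13 m
12–15 s: |Δx| = |-6 − 1| = 7 m
Total path = 40 m; average speed = 40/15 = 8/3 m/s.

8/3 m/s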